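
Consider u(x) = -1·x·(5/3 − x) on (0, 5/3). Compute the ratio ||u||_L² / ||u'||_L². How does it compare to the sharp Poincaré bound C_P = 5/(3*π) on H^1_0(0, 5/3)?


||u||_L² / ||u'||_L² = sqrt(10)/6 < C_P = 5/(3*π).

u(x) = -1·x·(5/3 − x), so u'(x) = 2*x - 5/3.
u(x) = -1·x·(5/3 − x) vanishes at x = 0 and x = 5/3, so u ∈ H^1_0(0, 5/3). Differentiate via the product rule and integrate the resulting polynomials term by term.
  ∫_0^5/3 u² dx = ∫_0^5/3 (x^4 - 10*x^3/3 + 25*x^2/9) dx. Term by term:
    ∫_0^5/3 x^4 dx = 625/243;  ∫_0^5/3 -10*x^3/3 dx = -3125/486;  ∫_0^5/3 25*x^2/9 dx = 3125/729.
  Sum: 625/243 − 3125/486 + 3125/729 = 625/1458.
  ∫_0^5/3 (u')² dx = ∫_0^5/3 (4*x^2 - 20*x/3 + 25/9) dx. Term by term:
    ∫_0^5/3 4*x^2 dx = 500/81;  ∫_0^5/3 -20*x/3 dx = -250/27;  ∫_0^5/3 25/9 dx = 125/27.
  Sum: 500/81 − 250/27 + 125/27 = 125/81.
∫_0^5/3 u² dx = 625/1458, so ||u||_L² = 25*sqrt(2)/54.
∫_0^5/3 (u')² dx = 125/81, so ||u'||_L² = 5*sqrt(5)/9.
Ratio ||u||_L² / ||u'||_L² = sqrt(10)/6.
Sharp Poincaré constant on H^1_0(0, 5/3) is C_P = L/π = 5/(3*π), achieved by sin(3*π/5·x).
A polynomial bump cannot attain the sharp Poincaré constant (only the first sine eigenfunction does), so the ratio is strictly less than C_P, consistent with ||u||_L² ≤ C_P ||u'||_L².


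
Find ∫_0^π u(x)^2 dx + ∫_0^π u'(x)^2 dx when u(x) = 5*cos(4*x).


||u||_{H^1(0,π)}^2 = 425*π/2

u'(x) = -20*sin(4*x).
Expand u² and (u')² and integrate term by term on (0, π), using: for integers n ≥ 1, ∫_0^π sin²(nx) dx = ∫_0^π cos²(nx) dx = π/2; for n ≠ n', ∫_0^π sin(nx)sin(n'x) dx = ∫_0^π cos(nx)cos(n'x) dx = 0; and by product-to-sum, ∫_0^π sin(nx)cos(n'x) dx = ½∫_0^π [sin((n+n')x) + sin((n−n')x)] dx, which is 0 when n+n' is even and 2n/(n²−n'²) when n+n' is odd (it need not vanish on (0, π)).
  u² squared terms: (5)²·∫cos(4x)² dx = 25·π/2 = 25*π/2.
  So ∫_0^π u² dx = 25*π/2.
  (u')² squared terms: (-20)²·∫sin(4x)² dx = 400·π/2 = 200*π.
  So ∫_0^π (u')² dx = 200*π.
||u||_{H^1}^2 = (25*π/2) + (200*π) = 425*π/2.


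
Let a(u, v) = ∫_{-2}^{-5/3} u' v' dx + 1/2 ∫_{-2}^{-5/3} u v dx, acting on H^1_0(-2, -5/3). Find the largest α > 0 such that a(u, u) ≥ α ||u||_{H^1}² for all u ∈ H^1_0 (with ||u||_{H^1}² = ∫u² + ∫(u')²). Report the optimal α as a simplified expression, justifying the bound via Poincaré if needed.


α = (1 + 18*π^2)/(2*(1 + 9*π^2))

Coercivity of a(·,·) on H^1_0(-2, -5/3) means a(u, u) ≥ α ||u||_{H^1}² for every u ∈ H^1_0.
The interval has length L = 1/3, and Poincaré/coercivity depend only on L. Here a(u, u) = ∫(u')² + (1/2)·∫u².
Here 0 < c = 1/2 < 1. The condition a(u,u) ≥ α||u||_{H^1}² reads (1−α)∫(u')² ≥ (α−c)∫u². Any admissible α is ≤ 1 (rapidly oscillating u have ∫u²/∫(u')² → 0), and α = 1 would force 0 ≥ (1−c)∫u², impossible since c < 1; so 1−α > 0. By the sharp Poincaré inequality on H^1_0 of an interval of length L, ∫(u')² ≥ (π/L)²∫u² with equality for the first sine mode sin(π(x−x₀)/L) (x₀ the left endpoint), so the inequality holds for all u iff (1−α)(π/L)² ≥ α − c, i.e. α ≤ ((π/L)² + c)/((π/L)² + 1) = (1 + c(L/π)²)/(1 + (L/π)²). With (π/L)² = 9*π^2 and c = 1/2, the largest admissible constant is α = ((π/L)² + c)/((π/L)² + 1).
Simplifying, α = (1 + 18*π^2)/(2*(1 + 9*π^2)).


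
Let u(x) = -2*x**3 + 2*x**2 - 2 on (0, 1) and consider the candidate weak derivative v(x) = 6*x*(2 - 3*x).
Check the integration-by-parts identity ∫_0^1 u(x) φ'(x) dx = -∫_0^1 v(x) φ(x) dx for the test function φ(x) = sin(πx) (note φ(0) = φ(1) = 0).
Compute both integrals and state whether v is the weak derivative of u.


LHS = -24/π^3 + 2/π, RHS = -72/π^3 + 6/π. No, v is not the weak derivative of u.

u(x) = -2*x**3 + 2*x**2 - 2, classical derivative u'(x) = -6*x**2 + 4*x.
φ(x) = sin(πx), so φ'(x) = π*cos(π*x).
Note φ(0) = φ(1) = 0, so the boundary term u·φ vanishes.
LHS = ∫_0^1 u(x) φ'(x) dx = ∫_0^1 (-2*π*x^3*cos(π*x) + 2*π*x^2*cos(π*x) - 2*π*cos(π*x)) dx. Term by term:
  ∫_0^1 -2*π*cos(π*x) dx = 0;  ∫_0^1 -2*π*x^3*cos(π*x) dx = -24/π^3 + 6/π;  ∫_0^1 2*π*x^2*cos(π*x) dx = -4/π.
Sum: 0 + -24/π^3 + 6/π − 4/π = -24/π^3 + 2/π.
So LHS = -24/π^3 + 2/π.
∫_0^1 v(x) φ(x) dx = ∫_0^1 (-18*x^2*sin(π*x) + 12*x*sin(π*x)) dx. Term by term:
  ∫_0^1 -18*x^2*sin(π*x) dx = -18/π + 72/π^3;  ∫_0^1 12*x*sin(π*x) dx = 12/π.
Sum: -18/π + 72/π^3 + 12/π = -6/π + 72/π^3.
So RHS = -∫_0^1 v(x) φ(x) dx = -72/π^3 + 6/π.
LHS − RHS = -4/π + 48/π^3 ≠ 0, so the identity fails.
(For a valid weak derivative the identity must hold for EVERY test function, in particular this one. The failure shows v is NOT the weak derivative of u.)
Correct weak derivative would be u'(x) = -6*x**2 + 4*x.


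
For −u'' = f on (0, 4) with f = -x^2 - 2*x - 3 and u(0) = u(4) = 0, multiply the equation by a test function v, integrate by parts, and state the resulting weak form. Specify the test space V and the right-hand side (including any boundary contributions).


V = H^1_0(0, 4) (so v(0) = v(4) = 0); weak form: ∫_0^4 u'v' dx = ∫_0^4 (-x^2 - 2*x - 3) v dx for all v ∈ V.

Multiply both sides by a test function v and integrate from 0 to 4:
  ∫_0^4 −u''(x) v(x) dx = ∫_0^4 f(x) v(x) dx.
Integrate the LHS by parts once:
  ∫_0^4 −u'' v dx = −[u'(x) v(x)]_0^4 + ∫_0^4 u'(x) v'(x) dx.
Thus ∫_0^4 u'(x) v'(x) dx = ∫_0^4 f(x) v(x) dx + [u'(x) v(x)]_0^4.
Choose V so that boundary terms are either known or forced to vanish.
u is Dirichlet: u(0) = u(4) = 0. Let V = H^1_0(0, 4); then v(0) = v(4) = 0, and [u' v]_0^4 = 0.
Weak formulation: find u (satisfying any essential BC) such that ∫_0^4 u'(x) v'(x) dx = ∫_0^4 f v dx for all v ∈ V.
Substituting f(x) = -x^2 - 2*x - 3, the right-hand side is ∫_0^4 (-x^2 - 2*x - 3) v dx.


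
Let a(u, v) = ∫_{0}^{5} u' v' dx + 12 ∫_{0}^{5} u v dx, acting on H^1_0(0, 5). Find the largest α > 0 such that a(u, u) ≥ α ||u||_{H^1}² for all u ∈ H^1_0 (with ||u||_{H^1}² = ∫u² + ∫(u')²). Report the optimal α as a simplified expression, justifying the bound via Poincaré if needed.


α = 1

Coercivity of a(·,·) on H^1_0(0, 5) means a(u, u) ≥ α ||u||_{H^1}² for every u ∈ H^1_0.
The interval has length L = 5, and Poincaré/coercivity depend only on L. Here a(u, u) = ∫(u')² + (12)·∫u².
Here c = 12 ≥ 1, so a(u,u) = ∫(u')² + c∫u² ≥ ∫(u')² + ∫u² = ||u||_{H^1}², i.e. α = 1 works. No larger α is possible: a(u,u) ≥ α||u||_{H^1}² means (1−α)∫(u')² ≥ (α−c)∫u², and for the modes u_n = sin(nπ(x−x₀)/L) (x₀ the left endpoint) one has ∫u_n²/∫(u_n')² = (L/(nπ))² → 0, so a(u_n,u_n)/||u_n||_{H^1}² → 1. Hence the optimal constant is α = 1.
Therefore α = 1.


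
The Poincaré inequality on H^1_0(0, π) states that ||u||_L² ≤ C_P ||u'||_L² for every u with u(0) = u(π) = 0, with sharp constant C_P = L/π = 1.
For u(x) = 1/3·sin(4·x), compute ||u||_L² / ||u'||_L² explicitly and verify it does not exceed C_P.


||u||_L² / ||u'||_L² = 1/4 < C_P = 1.

u(x) = 1/3·sin(4·x), so u'(x) = 4*cos(4*x)/3.
Writing u(x) = A·sin(kπx/L) with A = 1/3 and k = 4, use ∫_0^L sin²(kπx/L) dx = L/2 and ∫_0^L cos²(kπx/L) dx = L/2.
u² = 1/9·sin²(4·x) and (u')² = 16/9·cos²(4·x), and each of sin², cos² integrates to L/2 = π/2 over (0, π).
∫_0^π u² dx = π/18, so ||u||_L² = sqrt(2)*sqrt(π)/6.
∫_0^π (u')² dx = 8*π/9, so ||u'||_L² = 2*sqrt(2)*sqrt(π)/3.
Ratio ||u||_L² / ||u'||_L² = 1/4.
Sharp Poincaré constant on H^1_0(0, π) is C_P = L/π = 1, achieved by sin(x).
This is the k = 4 harmonic; the ratio L/(kπ) is strictly less than C_P = L/π, consistent with the sharp inequality ||u||_L² ≤ C_P ||u'||_L².


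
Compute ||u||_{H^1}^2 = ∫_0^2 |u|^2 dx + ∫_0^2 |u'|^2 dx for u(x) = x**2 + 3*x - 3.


||u||_{H^1}^2 = 1096/15

The H^1 norm (squared) on an interval (0, L) is
  ||u||_{H^1}^2 = ∫_0^L u(x)^2 dx + ∫_0^L u'(x)^2 dx.
Compute u'(x) = 2*x + 3.
Then u(x)^2 = x**4 + 6*x**3 + 3*x**2 - 18*x + 9 and u'(x)^2 = 4*x**2 + 12*x + 9.
Integrate each monomial from 0 to 2 using ∫_0^2 c·x^n dx = c·2^(n+1)/(n+1):
  ∫_0^2 u(x)^2 dx = ∫_0^2 (x^4 + 6*x^3 + 3*x^2 - 18*x + 9) dx. Term by term:
    ∫_0^2 x^4 dx = 32/5;  ∫_0^2 6*x^3 dx = 24;  ∫_0^2 3*x^2 dx = 8;
    ∫_0^2 -18*x dx = -36;  ∫_0^2 9 dx = 18.
  Sum: 32/5 + 24 + 8 − 36 + 18 = 102/5.
  ∫_0^2 u'(x)^2 dx = ∫_0^2 (4*x^2 + 12*x + 9) dx. Term by term:
    ∫_0^2 4*x^2 dx = 32/3;  ∫_0^2 12*x dx = 24;  ∫_0^2 9 dx = 18.
  Sum: 32/3 + 24 + 18 = 158/3.
Adding: ||u||_{H^1}^2 = 102/5 + 158/3 = 1096/15.


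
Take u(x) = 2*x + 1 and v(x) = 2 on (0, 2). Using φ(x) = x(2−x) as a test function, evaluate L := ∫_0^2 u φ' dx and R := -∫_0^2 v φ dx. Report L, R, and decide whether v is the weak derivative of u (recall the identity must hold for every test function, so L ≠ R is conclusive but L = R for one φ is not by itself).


LHS = -8/3, RHS = -8/3. Yes, v = u' weakly.

u(x) = 2*x + 1, classical derivative u'(x) = 2.
φ(x) = x(2−x), so φ'(x) = 2 - 2*x.
Note φ(0) = φ(2) = 0, so the boundary term u·φ vanishes.
LHS = ∫_0^2 u(x) φ'(x) dx = ∫_0^2 (-4*x^2 + 2*x + 2) dx. Term by term:
  ∫_0^2 -4*x^2 dx = -32/3;  ∫_0^2 2*x dx = 4;  ∫_0^2 2 dx = 4.
Sum: -32/3 + 4 + 4 = -8/3.
So LHS = -8/3.
∫_0^2 v(x) φ(x) dx = ∫_0^2 (-2*x^2 + 4*x) dx. Term by term:
  ∫_0^2 -2*x^2 dx = -16/3;  ∫_0^2 4*x dx = 8.
Sum: -16/3 + 8 = 8/3.
So RHS = -∫_0^2 v(x) φ(x) dx = -8/3.
LHS = RHS, so the identity holds for this test φ.
Moreover u is smooth here and v(x) = u'(x) = 2 pointwise, so the identity holds for every test function. Hence v is the weak derivative of u.


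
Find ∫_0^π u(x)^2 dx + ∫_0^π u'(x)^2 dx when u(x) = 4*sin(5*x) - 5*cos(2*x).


||u||_{H^1(0,π)}^2 = -2000/21 + 541*π/2

u'(x) = 10*sin(2*x) + 20*cos(5*x).
Expand u² and (u')² and integrate term by term on (0, π), using: for integers n ≥ 1, ∫_0^π sin²(nx) dx = ∫_0^π cos²(nx) dx = π/2; for n ≠ n', ∫_0^π sin(nx)sin(n'x) dx = ∫_0^π cos(nx)cos(n'x) dx = 0; and by product-to-sum, ∫_0^π sin(nx)cos(n'x) dx = ½∫_0^π [sin((n+n')x) + sin((n−n')x)] dx, which is 0 when n+n' is even and 2n/(n²−n'²) when n+n' is odd (it need not vanish on (0, π)).
  u² squared terms: (-5)²·∫cos(2x)² dx = 25·π/2 = 25*π/2;  (4)²·∫sin(5x)² dx = 16·π/2 = 8*π.
  u² cross terms: 2·(-5)·(4)·∫cos(2x)·sin(5x) dx = -40·(10/21) = -400/21.
  So ∫_0^π u² dx = 25*π/2 + 8*π − 400/21 = -400/21 + 41*π/2.
  (u')² squared terms: (10)²·∫sin(2x)² dx = 100·π/2 = 50*π;  (20)²·∫cos(5x)² dx = 400·π/2 = 200*π.
  (u')² cross terms: 2·(10)·(20)·∫sin(2x)·cos(5x) dx = 400·(-4/21) = -1600/21.
  So ∫_0^π (u')² dx = 50*π + 200*π − 1600/21 = -1600/21 + 250*π.
||u||_{H^1}^2 = (-400/21 + 41*π/2) + (-1600/21 + 250*π) = -2000/21 + 541*π/2.


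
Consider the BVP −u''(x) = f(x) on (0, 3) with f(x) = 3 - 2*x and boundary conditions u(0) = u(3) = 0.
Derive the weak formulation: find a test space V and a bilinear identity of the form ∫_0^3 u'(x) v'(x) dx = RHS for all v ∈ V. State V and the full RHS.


V = H^1_0(0, 3) (so v(0) = v(3) = 0); weak form: ∫_0^3 u'v' dx = ∫_0^3 (3 - 2*x) v dx for all v ∈ V.

Multiply both sides by a test function v and integrate from 0 to 3:
  ∫_0^3 −u''(x) v(x) dx = ∫_0^3 f(x) v(x) dx.
Integrate the LHS by parts once:
  ∫_0^3 −u'' v dx = −[u'(x) v(x)]_0^3 + ∫_0^3 u'(x) v'(x) dx.
Thus ∫_0^3 u'(x) v'(x) dx = ∫_0^3 f(x) v(x) dx + [u'(x) v(x)]_0^3.
Choose V so that boundary terms are either known or forced to vanish.
u is Dirichlet: u(0) = u(3) = 0. Let V = H^1_0(0, 3); then v(0) = v(3) = 0, and [u' v]_0^3 = 0.
Weak formulation: find u (satisfying any essential BC) such that ∫_0^3 u'(x) v'(x) dx = ∫_0^3 f v dx for all v ∈ V.
Substituting f(x) = 3 - 2*x, the right-hand side is ∫_0^3 (3 - 2*x) v dx.


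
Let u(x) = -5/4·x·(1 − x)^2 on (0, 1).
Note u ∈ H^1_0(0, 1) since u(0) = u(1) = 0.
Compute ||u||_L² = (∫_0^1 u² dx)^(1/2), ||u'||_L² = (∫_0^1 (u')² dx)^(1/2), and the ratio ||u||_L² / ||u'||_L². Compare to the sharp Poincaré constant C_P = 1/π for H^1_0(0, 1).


||u||_L² / ||u'||_L² = sqrt(14)/14 < C_P = 1/π.

u(x) = -5/4·x·(1 − x)^2, so u'(x) = -15*x^2/4 + 5*x - 5/4.
u(x) = -5/4·x·(1 − x)^2 vanishes at x = 0 and x = 1, so u ∈ H^1_0(0, 1). Differentiate via the product rule and integrate the resulting polynomials term by term.
  ∫_0^1 u² dx = ∫_0^1 (25*x^6/16 - 25*x^5/4 + 75*x^4/8 - 25*x^3/4 + 25*x^2/16) dx. Term by term:
    ∫_0^1 25*x^6/16 dx = 25/112;  ∫_0^1 -25*x^5/4 dx = -25/24;  ∫_0^1 75*x^4/8 dx = 15/8;
    ∫_0^1 -25*x^3/4 dx = -25/16;  ∫_0^1 25*x^2/16 dx = 25/48.
  Sum: 25/112 − 25/24 + 15/8 − 25/16 + 25/48 = 5/336.
  ∫_0^1 (u')² dx = ∫_0^1 (225*x^4/16 - 75*x^3/2 + 275*x^2/8 - 25*x/2 + 25/16) dx. Term by term:
    ∫_0^1 225*x^4/16 dx = 45/16;  ∫_0^1 -75*x^3/2 dx = -75/8;  ∫_0^1 275*x^2/8 dx = 275/24;
    ∫_0^1 -25*x/2 dx = -25/4;  ∫_0^1 25/16 dx = 25/16.
  Sum: 45/16 − 75/8 + 275/24 − 25/4 + 25/16 = 5/24.
∫_0^1 u² dx = 5/336, so ||u||_L² = sqrt(105)/84.
∫_0^1 (u')² dx = 5/24, so ||u'||_L² = sqrt(30)/12.
Ratio ||u||_L² / ||u'||_L² = sqrt(14)/14.
Sharp Poincaré constant on H^1_0(0, 1) is C_P = L/π = 1/π, achieved by sin(π·x).
A polynomial bump cannot attain the sharp Poincaré constant (only the first sine eigenfunction does), so the ratio is strictly less than C_P, consistent with ||u||_L² ≤ C_P ||u'||_L².


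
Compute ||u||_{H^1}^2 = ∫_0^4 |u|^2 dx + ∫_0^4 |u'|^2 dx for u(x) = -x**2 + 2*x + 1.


||u||_{H^1}^2 = 324/5

The H^1 norm (squared) on an interval (0, L) is
  ||u||_{H^1}^2 = ∫_0^L u(x)^2 dx + ∫_0^L u'(x)^2 dx.
Compute u'(x) = 2 - 2*x.
Then u(x)^2 = x**4 - 4*x**3 + 2*x**2 + 4*x + 1 and u'(x)^2 = 4*x**2 - 8*x + 4.
Integrate each monomial from 0 to 4 using ∫_0^4 c·x^n dx = c·4^(n+1)/(n+1):
  ∫_0^4 u(x)^2 dx = ∫_0^4 (x^4 - 4*x^3 + 2*x^2 + 4*x + 1) dx. Term by term:
    ∫_0^4 x^4 dx = 1024/5;  ∫_0^4 -4*x^3 dx = -256;  ∫_0^4 2*x^2 dx = 128/3;
    ∫_0^4 4*x dx = 32;  ∫_0^4 1 dx = 4.
  Sum: 1024/5 − 256 + 128/3 + 32 + 4 = 412/15.
  ∫_0^4 u'(x)^2 dx = ∫_0^4 (4*x^2 - 8*x + 4) dx. Term by term:
    ∫_0^4 4*x^2 dx = 256/3;  ∫_0^4 -8*x dx = -64;  ∫_0^4 4 dx = 16.
  Sum: 256/3 − 64 + 16 = 112/3.
Adding: ||u||_{H^1}^2 = 412/15 + 112/3 = 324/5.


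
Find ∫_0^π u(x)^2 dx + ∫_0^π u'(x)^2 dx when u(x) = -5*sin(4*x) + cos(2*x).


||u||_{H^1(0,π)}^2 = 215*π

u'(x) = -2*sin(2*x) - 20*cos(4*x).
Expand u² and (u')² and integrate term by term on (0, π), using: for integers n ≥ 1, ∫_0^π sin²(nx) dx = ∫_0^π cos²(nx) dx = π/2; for n ≠ n', ∫_0^π sin(nx)sin(n'x) dx = ∫_0^π cos(nx)cos(n'x) dx = 0; and by product-to-sum, ∫_0^π sin(nx)cos(n'x) dx = ½∫_0^π [sin((n+n')x) + sin((n−n')x)] dx, which is 0 when n+n' is even and 2n/(n²−n'²) when n+n' is odd (it need not vanish on (0, π)).
  u² squared terms: (-5)²·∫sin(4x)² dx = 25·π/2 = 25*π/2;  (1)²·∫cos(2x)² dx = 1·π/2 = π/2.
  u² cross terms: 2·(-5)·(1)·∫sin(4x)·cos(2x) dx = -10·(0) = 0.
  So ∫_0^π u² dx = 25*π/2 + π/2 + 0 = 13*π.
  (u')² squared terms: (-20)²·∫cos(4x)² dx = 400·π/2 = 200*π;  (-2)²·∫sin(2x)² dx = 4·π/2 = 2*π.
  (u')² cross terms: 2·(-20)·(-2)·∫cos(4x)·sin(2x) dx = 80·(0) = 0.
  So ∫_0^π (u')² dx = 200*π + 2*π + 0 = 202*π.
||u||_{H^1}^2 = (13*π) + (202*π) = 215*π.


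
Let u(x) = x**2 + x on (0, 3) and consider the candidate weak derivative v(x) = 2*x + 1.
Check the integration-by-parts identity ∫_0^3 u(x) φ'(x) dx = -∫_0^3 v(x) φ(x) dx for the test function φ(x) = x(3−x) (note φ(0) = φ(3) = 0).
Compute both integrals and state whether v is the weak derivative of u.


LHS = -18, RHS = -18. Yes, v = u' weakly.

u(x) = x**2 + x, classical derivative u'(x) = 2*x + 1.
φ(x) = x(3−x), so φ'(x) = 3 - 2*x.
Note φ(0) = φ(3) = 0, so the boundary term u·φ vanishes.
LHS = ∫_0^3 u(x) φ'(x) dx = ∫_0^3 (-2*x^3 + x^2 + 3*x) dx. Term by term:
  ∫_0^3 -2*x^3 dx = -81/2;  ∫_0^3 x^2 dx = 9;  ∫_0^3 3*x dx = 27/2.
Sum: -81/2 + 9 + 27/2 = -18.
So LHS = -18.
∫_0^3 v(x) φ(x) dx = ∫_0^3 (-2*x^3 + 5*x^2 + 3*x) dx. Term by term:
  ∫_0^3 -2*x^3 dx = -81/2;  ∫_0^3 5*x^2 dx = 45;  ∫_0^3 3*x dx = 27/2.
Sum: -81/2 + 45 + 27/2 = 18.
So RHS = -∫_0^3 v(x) φ(x) dx = -18.
LHS = RHS, so the identity holds for this test φ.
Moreover u is smooth here and v(x) = u'(x) = 2*x + 1 pointwise, so the identity holds for every test function. Hence v is the weak derivative of u.


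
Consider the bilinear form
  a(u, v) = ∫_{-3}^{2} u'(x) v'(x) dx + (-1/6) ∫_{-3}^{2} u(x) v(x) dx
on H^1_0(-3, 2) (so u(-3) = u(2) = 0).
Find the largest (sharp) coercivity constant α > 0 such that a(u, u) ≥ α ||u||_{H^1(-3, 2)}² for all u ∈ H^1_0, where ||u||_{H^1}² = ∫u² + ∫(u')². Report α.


α = (-25/6 + π^2)/(π^2 + 25)

Coercivity of a(·,·) on H^1_0(-3, 2) means a(u, u) ≥ α ||u||_{H^1}² for every u ∈ H^1_0.
The interval has length L = 5, and Poincaré/coercivity depend only on L. Here a(u, u) = ∫(u')² + (-1/6)·∫u².
Here c = -1/6 < 0 with |c| < (π/L)² = π^2/25, so coercivity still holds. The condition a(u,u) ≥ α||u||_{H^1}² reads (1−α)∫(u')² ≥ (α−c)∫u². Any admissible α is ≤ 1 (rapidly oscillating u have ∫u²/∫(u')² → 0), and α = 1 would force 0 ≥ (1−c)∫u², impossible since c < 1; so 1−α > 0. By the sharp Poincaré inequality on H^1_0 of an interval of length L, ∫(u')² ≥ (π/L)²∫u² with equality for the first sine mode sin(π(x−x₀)/L) (x₀ the left endpoint), so the inequality holds for all u iff (1−α)(π/L)² ≥ α − c, i.e. α ≤ ((π/L)² + c)/((π/L)² + 1) = (1 + c(L/π)²)/(1 + (L/π)²). (Direct route, valid since c ≤ 0: Poincaré gives c∫u² ≥ c(L/π)²∫(u')², so a(u,u) ≥ (1 + c(L/π)²)∫(u')², while ||u||_{H^1}² ≤ (1 + (L/π)²)∫(u')²; dividing yields the same α.) With (π/L)² = π^2/25 and c = -1/6, the largest admissible constant is α = ((π/L)² + c)/((π/L)² + 1).
Simplifying, α = (-25/6 + π^2)/(π^2 + 25).


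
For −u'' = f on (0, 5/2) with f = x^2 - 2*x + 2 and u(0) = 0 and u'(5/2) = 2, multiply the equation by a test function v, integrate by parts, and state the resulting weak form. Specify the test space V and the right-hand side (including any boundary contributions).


V = {v ∈ H^1(0, 5/2) : v(0) = 0} (test functions vanish at x = 0 where u is specified); weak form: ∫_0^5/2 u'v' dx = ∫_0^5/2 (x^2 - 2*x + 2) v dx + 2·v(5/2) for all v ∈ V.

Multiply both sides by a test function v and integrate from 0 to 5/2:
  ∫_0^5/2 −u''(x) v(x) dx = ∫_0^5/2 f(x) v(x) dx.
Integrate the LHS by parts once:
  ∫_0^5/2 −u'' v dx = −[u'(x) v(x)]_0^5/2 + ∫_0^5/2 u'(x) v'(x) dx.
Thus ∫_0^5/2 u'(x) v'(x) dx = ∫_0^5/2 f(x) v(x) dx + [u'(x) v(x)]_0^5/2.
Choose V so that boundary terms are either known or forced to vanish.
Mixed BC: u(0) = 0 (Dirichlet) and u'(5/2) = 2 (Neumann). Define V = {v ∈ H^1(0, 5/2) : v(0) = 0}. Then [u' v]_0^5/2 = u'(5/2)·v(5/2) − u'(0)·0 = 2·v(5/2).
Weak formulation: find u (satisfying any essential BC) such that ∫_0^5/2 u'(x) v'(x) dx = ∫_0^5/2 f v dx + 2·v(5/2) for all v ∈ V (Dirichlet at 0 absorbed into V; Neumann datum at x = 5/2 contributes the boundary term).
Substituting f(x) = x^2 - 2*x + 2, the right-hand side is ∫_0^5/2 (x^2 - 2*x + 2) v dx + 2·v(5/2).


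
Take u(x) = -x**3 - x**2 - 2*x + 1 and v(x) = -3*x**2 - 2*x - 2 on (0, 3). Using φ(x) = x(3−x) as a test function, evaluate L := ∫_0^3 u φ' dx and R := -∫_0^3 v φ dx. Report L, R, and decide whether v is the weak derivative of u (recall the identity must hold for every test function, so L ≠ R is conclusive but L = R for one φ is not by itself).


LHS = 1179/20, RHS = 1179/20. Yes, v = u' weakly.

u(x) = -x**3 - x**2 - 2*x + 1, classical derivative u'(x) = -3*x**2 - 2*x - 2.
φ(x) = x(3−x), so φ'(x) = 3 - 2*x.
Note φ(0) = φ(3) = 0, so the boundary term u·φ vanishes.
LHS = ∫_0^3 u(x) φ'(x) dx = ∫_0^3 (2*x^4 - x^3 + x^2 - 8*x + 3) dx. Term by term:
  ∫_0^3 2*x^4 dx = 486/5;  ∫_0^3 -x^3 dx = -81/4;  ∫_0^3 x^2 dx = 9;
  ∫_0^3 -8*x dx = -36;  ∫_0^3 3 dx = 9.
Sum: 486/5 − 81/4 + 9 − 36 + 9 = 1179/20.
So LHS = 1179/20.
∫_0^3 v(x) φ(x) dx = ∫_0^3 (3*x^4 - 7*x^3 - 4*x^2 - 6*x) dx. Term by term:
  ∫_0^3 3*x^4 dx = 729/5;  ∫_0^3 -7*x^3 dx = -567/4;  ∫_0^3 -4*x^2 dx = -36;
  ∫_0^3 -6*x dx = -27.
Sum: 729/5 − 567/4 − 36 − 27 = -1179/20.
So RHS = -∫_0^3 v(x) φ(x) dx = 1179/20.
LHS = RHS, so the identity holds for this test φ.
Moreover u is smooth here and v(x) = u'(x) = -3*x**2 - 2*x - 2 pointwise, so the identity holds for every test function. Hence v is the weak derivative of u.


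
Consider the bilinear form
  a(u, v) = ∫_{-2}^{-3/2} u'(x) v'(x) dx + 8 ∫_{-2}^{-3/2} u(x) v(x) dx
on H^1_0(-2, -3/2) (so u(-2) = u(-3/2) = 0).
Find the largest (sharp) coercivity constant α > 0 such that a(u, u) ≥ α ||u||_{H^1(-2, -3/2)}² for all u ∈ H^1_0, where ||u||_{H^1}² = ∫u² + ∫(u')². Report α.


α = 1

Coercivity of a(·,·) on H^1_0(-2, -3/2) means a(u, u) ≥ α ||u||_{H^1}² for every u ∈ H^1_0.
The interval has length L = 1/2, and Poincaré/coercivity depend only on L. Here a(u, u) = ∫(u')² + (8)·∫u².
Here c = 8 ≥ 1, so a(u,u) = ∫(u')² + c∫u² ≥ ∫(u')² + ∫u² = ||u||_{H^1}², i.e. α = 1 works. No larger α is possible: a(u,u) ≥ α||u||_{H^1}² means (1−α)∫(u')² ≥ (α−c)∫u², and for the modes u_n = sin(nπ(x−x₀)/L) (x₀ the left endpoint) one has ∫u_n²/∫(u_n')² = (L/(nπ))² → 0, so a(u_n,u_n)/||u_n||_{H^1}² → 1. Hence the optimal constant is α = 1.
Therefore α = 1.


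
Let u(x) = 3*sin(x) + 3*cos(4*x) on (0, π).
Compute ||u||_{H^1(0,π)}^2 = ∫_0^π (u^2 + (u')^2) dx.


||u||_{H^1(0,π)}^2 = -204/5 + 171*π/2

u'(x) = -12*sin(4*x) + 3*cos(x).
Expand u² and (u')² and integrate term by term on (0, π), using: for integers n ≥ 1, ∫_0^π sin²(nx) dx = ∫_0^π cos²(nx) dx = π/2; for n ≠ n', ∫_0^π sin(nx)sin(n'x) dx = ∫_0^π cos(nx)cos(n'x) dx = 0; and by product-to-sum, ∫_0^π sin(nx)cos(n'x) dx = ½∫_0^π [sin((n+n')x) + sin((n−n')x)] dx, which is 0 when n+n' is even and 2n/(n²−n'²) when n+n' is odd (it need not vanish on (0, π)).
  u² squared terms: (3)²·∫cos(4x)² dx = 9·π/2 = 9*π/2;  (3)²·∫sin(x)² dx = 9·π/2 = 9*π/2.
  u² cross terms: 2·(3)·(3)·∫cos(4x)·sin(x) dx = 18·(-2/15) = -12/5.
  So ∫_0^π u² dx = 9*π/2 + 9*π/2 − 12/5 = -12/5 + 9*π.
  (u')² squared terms: (-12)²·∫sin(4x)² dx = 144·π/2 = 72*π;  (3)²·∫cos(x)² dx = 9·π/2 = 9*π/2.
  (u')² cross terms: 2·(-12)·(3)·∫sin(4x)·cos(x) dx = -72·(8/15) = -192/5.
  So ∫_0^π (u')² dx = 72*π + 9*π/2 − 192/5 = -192/5 + 153*π/2.
||u||_{H^1}^2 = (-12/5 + 9*π) + (-192/5 + 153*π/2) = -204/5 + 171*π/2.


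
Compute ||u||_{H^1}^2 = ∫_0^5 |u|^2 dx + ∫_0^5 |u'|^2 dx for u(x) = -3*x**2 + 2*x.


||u||_{H^1}^2 = 15410/3

The H^1 norm (squared) on an interval (0, L) is
  ||u||_{H^1}^2 = ∫_0^L u(x)^2 dx + ∫_0^L u'(x)^2 dx.
Compute u'(x) = 2 - 6*x.
Then u(x)^2 = 9*x**4 - 12*x**3 + 4*x**2 and u'(x)^2 = 36*x**2 - 24*x + 4.
Integrate each monomial from 0 to 5 using ∫_0^5 c·x^n dx = c·5^(n+1)/(n+1):
  ∫_0^5 u(x)^2 dx = ∫_0^5 (9*x^4 - 12*x^3 + 4*x^2) dx. Term by term:
    ∫_0^5 9*x^4 dx = 5625;  ∫_0^5 -12*x^3 dx = -1875;  ∫_0^5 4*x^2 dx = 500/3.
  Sum: 5625 − 1875 + 500/3 = 11750/3.
  ∫_0^5 u'(x)^2 dx = ∫_0^5 (36*x^2 - 24*x + 4) dx. Term by term:
    ∫_0^5 36*x^2 dx = 1500;  ∫_0^5 -24*x dx = -300;  ∫_0^5 4 dx = 20.
  Sum: 1500 − 300 + 20 = 1220.
Adding: ||u||_{H^1}^2 = 11750/3 + 1220 = 15410/3.


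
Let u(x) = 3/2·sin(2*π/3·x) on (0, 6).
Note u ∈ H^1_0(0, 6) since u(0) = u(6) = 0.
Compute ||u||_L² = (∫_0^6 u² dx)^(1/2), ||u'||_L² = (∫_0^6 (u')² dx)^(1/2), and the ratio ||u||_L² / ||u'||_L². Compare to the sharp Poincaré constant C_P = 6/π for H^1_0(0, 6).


||u||_L² / ||u'||_L² = 3/(2*π) < C_P = 6/π.

u(x) = 3/2·sin(2*π/3·x), so u'(x) = π*cos(2*π*x/3).
Writing u(x) = A·sin(kπx/L) with A = 3/2 and k = 4, use ∫_0^L sin²(kπx/L) dx = L/2 and ∫_0^L cos²(kπx/L) dx = L/2.
u² = 9/4·sin²(2*π/3·x) and (u')² = π^2·cos²(2*π/3·x), and each of sin², cos² integrates to L/2 = 3 over (0, 6).
∫_0^6 u² dx = 27/4, so ||u||_L² = 3*sqrt(3)/2.
∫_0^6 (u')² dx = 3*π^2, so ||u'||_L² = sqrt(3)*π.
Ratio ||u||_L² / ||u'||_L² = 3/(2*π).
Sharp Poincaré constant on H^1_0(0, 6) is C_P = L/π = 6/π, achieved by sin(π/6·x).
This is the k = 4 harmonic; the ratio L/(kπ) is strictly less than C_P = L/π, consistent with the sharp inequality ||u||_L² ≤ C_P ||u'||_L².


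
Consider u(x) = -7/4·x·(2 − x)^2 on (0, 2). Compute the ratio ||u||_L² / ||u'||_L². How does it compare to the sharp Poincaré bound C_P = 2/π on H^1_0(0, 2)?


||u||_L² / ||u'||_L² = sqrt(14)/7 < C_P = 2/π.

u(x) = -7/4·x·(2 − x)^2, so u'(x) = -21*x^2/4 + 14*x - 7.
u(x) = -7/4·x·(2 − x)^2 vanishes at x = 0 and x = 2, so u ∈ H^1_0(0, 2). Differentiate via the product rule and integrate the resulting polynomials term by term.
  ∫_0^2 u² dx = ∫_0^2 (49*x^6/16 - 49*x^5/2 + 147*x^4/2 - 98*x^3 + 49*x^2) dx. Term by term:
    ∫_0^2 49*x^6/16 dx = 56;  ∫_0^2 -49*x^5/2 dx = -784/3;  ∫_0^2 147*x^4/2 dx = 2352/5;
    ∫_0^2 -98*x^3 dx = -392;  ∫_0^2 49*x^2 dx = 392/3.
  Sum: 56 − 784/3 + 2352/5 − 392 + 392/3 = 56/15.
  ∫_0^2 (u')² dx = ∫_0^2 (441*x^4/16 - 147*x^3 + 539*x^2/2 - 196*x + 49) dx. Term by term:
    ∫_0^2 441*x^4/16 dx = 882/5;  ∫_0^2 -147*x^3 dx = -588;  ∫_0^2 539*x^2/2 dx = 2156/3;
    ∫_0^2 -196*x dx = -392;  ∫_0^2 49 dx = 98.
  Sum: 882/5 − 588 + 2156/3 − 392 + 98 = 196/15.
∫_0^2 u² dx = 56/15, so ||u||_L² = 2*sqrt(210)/15.
∫_0^2 (u')² dx = 196/15, so ||u'||_L² = 14*sqrt(15)/15.
Ratio ||u||_L² / ||u'||_L² = sqrt(14)/7.
Sharp Poincaré constant on H^1_0(0, 2) is C_P = L/π = 2/π, achieved by sin(π/2·x).
A polynomial bump cannot attain the sharp Poincaré constant (only the first sine eigenfunction does), so the ratio is strictly less than C_P, consistent with ||u||_L² ≤ C_P ||u'||_L².


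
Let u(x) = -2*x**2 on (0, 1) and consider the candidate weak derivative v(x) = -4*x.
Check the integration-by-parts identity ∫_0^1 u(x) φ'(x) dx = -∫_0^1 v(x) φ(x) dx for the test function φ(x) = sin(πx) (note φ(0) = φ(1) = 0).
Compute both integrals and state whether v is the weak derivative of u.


LHS = 4/π, RHS = 4/π. Yes, v = u' weakly.

u(x) = -2*x**2, classical derivative u'(x) = -4*x.
φ(x) = sin(πx), so φ'(x) = π*cos(π*x).
Note φ(0) = φ(1) = 0, so the boundary term u·φ vanishes.
LHS = ∫_0^1 u(x) φ'(x) dx = ∫_0^1 (-2*π*x^2*cos(π*x)) dx. Term by term:
  ∫_0^1 -2*π*x^2*cos(π*x) dx = 4/π.
So LHS = 4/π.
∫_0^1 v(x) φ(x) dx = ∫_0^1 (-4*x*sin(π*x)) dx. Term by term:
  ∫_0^1 -4*x*sin(π*x) dx = -4/π.
So RHS = -∫_0^1 v(x) φ(x) dx = 4/π.
LHS = RHS, so the identity holds for this test φ.
Moreover u is smooth here and v(x) = u'(x) = -4*x pointwise, so the identity holds for every test function. Hence v is the weak derivative of u.


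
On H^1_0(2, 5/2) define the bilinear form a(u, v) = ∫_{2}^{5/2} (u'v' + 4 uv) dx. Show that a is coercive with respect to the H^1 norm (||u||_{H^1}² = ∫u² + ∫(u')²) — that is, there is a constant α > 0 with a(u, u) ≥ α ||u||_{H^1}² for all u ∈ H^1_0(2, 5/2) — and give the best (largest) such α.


α = 1

Coercivity of a(·,·) on H^1_0(2, 5/2) means a(u, u) ≥ α ||u||_{H^1}² for every u ∈ H^1_0.
The interval has length L = 1/2, and Poincaré/coercivity depend only on L. Here a(u, u) = ∫(u')² + (4)·∫u².
Here c = 4 ≥ 1, so a(u,u) = ∫(u')² + c∫u² ≥ ∫(u')² + ∫u² = ||u||_{H^1}², i.e. α = 1 works. No larger α is possible: a(u,u) ≥ α||u||_{H^1}² means (1−α)∫(u')² ≥ (α−c)∫u², and for the modes u_n = sin(nπ(x−x₀)/L) (x₀ the left endpoint) one has ∫u_n²/∫(u_n')² = (L/(nπ))² → 0, so a(u_n,u_n)/||u_n||_{H^1}² → 1. Hence the optimal constant is α = 1.
Therefore α = 1.


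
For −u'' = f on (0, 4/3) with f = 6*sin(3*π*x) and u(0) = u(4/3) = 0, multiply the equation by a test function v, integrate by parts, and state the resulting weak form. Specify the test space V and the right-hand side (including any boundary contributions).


V = H^1_0(0, 4/3) (so v(0) = v(4/3) = 0); weak form: ∫_0^4/3 u'v' dx = ∫_0^4/3 (6*sin(3*π*x)) v dx for all v ∈ V.

Multiply both sides by a test function v and integrate from 0 to 4/3:
  ∫_0^4/3 −u''(x) v(x) dx = ∫_0^4/3 f(x) v(x) dx.
Integrate the LHS by parts once:
  ∫_0^4/3 −u'' v dx = −[u'(x) v(x)]_0^4/3 + ∫_0^4/3 u'(x) v'(x) dx.
Thus ∫_0^4/3 u'(x) v'(x) dx = ∫_0^4/3 f(x) v(x) dx + [u'(x) v(x)]_0^4/3.
Choose V so that boundary terms are either known or forced to vanish.
u is Dirichlet: u(0) = u(4/3) = 0. Let V = H^1_0(0, 4/3); then v(0) = v(4/3) = 0, and [u' v]_0^4/3 = 0.
Weak formulation: find u (satisfying any essential BC) such that ∫_0^4/3 u'(x) v'(x) dx = ∫_0^4/3 f v dx for all v ∈ V.
Substituting f(x) = 6*sin(3*π*x), the right-hand side is ∫_0^4/3 (6*sin(3*π*x)) v dx.


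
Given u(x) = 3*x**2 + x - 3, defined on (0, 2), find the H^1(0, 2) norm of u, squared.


||u||_{H^1}^2 = 2464/15

The H^1 norm (squared) on an interval (0, L) is
  ||u||_{H^1}^2 = ∫_0^L u(x)^2 dx + ∫_0^L u'(x)^2 dx.
Compute u'(x) = 6*x + 1.
Then u(x)^2 = 9*x**4 + 6*x**3 - 17*x**2 - 6*x + 9 and u'(x)^2 = 36*x**2 + 12*x + 1.
Integrate each monomial from 0 to 2 using ∫_0^2 c·x^n dx = c·2^(n+1)/(n+1):
  ∫_0^2 u(x)^2 dx = ∫_0^2 (9*x^4 + 6*x^3 - 17*x^2 - 6*x + 9) dx. Term by term:
    ∫_0^2 9*x^4 dx = 288/5;  ∫_0^2 6*x^3 dx = 24;  ∫_0^2 -17*x^2 dx = -136/3;
    ∫_0^2 -6*x dx = -12;  ∫_0^2 9 dx = 18.
  Sum: 288/5 + 24 − 136/3 − 12 + 18 = 634/15.
  ∫_0^2 u'(x)^2 dx = ∫_0^2 (36*x^2 + 12*x + 1) dx. Term by term:
    ∫_0^2 36*x^2 dx = 96;  ∫_0^2 12*x dx = 24;  ∫_0^2 1 dx = 2.
  Sum: 96 + 24 + 2 = 122.
Adding: ||u||_{H^1}^2 = 634/15 + 122 = 2464/15.


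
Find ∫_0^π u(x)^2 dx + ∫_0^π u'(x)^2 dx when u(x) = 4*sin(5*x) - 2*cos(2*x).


||u||_{H^1(0,π)}^2 = -800/21 + 218*π

u'(x) = 4*sin(2*x) + 20*cos(5*x).
Expand u² and (u')² and integrate term by term on (0, π), using: for integers n ≥ 1, ∫_0^π sin²(nx) dx = ∫_0^π cos²(nx) dx = π/2; for n ≠ n', ∫_0^π sin(nx)sin(n'x) dx = ∫_0^π cos(nx)cos(n'x) dx = 0; and by product-to-sum, ∫_0^π sin(nx)cos(n'x) dx = ½∫_0^π [sin((n+n')x) + sin((n−n')x)] dx, which is 0 when n+n' is even and 2n/(n²−n'²) when n+n' is odd (it need not vanish on (0, π)).
  u² squared terms: (-2)²·∫cos(2x)² dx = 4·π/2 = 2*π;  (4)²·∫sin(5x)² dx = 16·π/2 = 8*π.
  u² cross terms: 2·(-2)·(4)·∫cos(2x)·sin(5x) dx = -16·(10/21) = -160/21.
  So ∫_0^π u² dx = 2*π + 8*π − 160/21 = -160/21 + 10*π.
  (u')² squared terms: (4)²·∫sin(2x)² dx = 16·π/2 = 8*π;  (20)²·∫cos(5x)² dx = 400·π/2 = 200*π.
  (u')² cross terms: 2·(4)·(20)·∫sin(2x)·cos(5x) dx = 160·(-4/21) = -640/21.
  So ∫_0^π (u')² dx = 8*π + 200*π − 640/21 = -640/21 + 208*π.
||u||_{H^1}^2 = (-160/21 + 10*π) + (-640/21 + 208*π) = -800/21 + 218*π.


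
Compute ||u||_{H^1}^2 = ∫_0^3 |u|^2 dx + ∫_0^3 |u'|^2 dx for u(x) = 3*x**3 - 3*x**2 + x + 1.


||u||_{H^1}^2 = 122691/35

The H^1 norm (squared) on an interval (0, L) is
  ||u||_{H^1}^2 = ∫_0^L u(x)^2 dx + ∫_0^L u'(x)^2 dx.
Compute u'(x) = 9*x**2 - 6*x + 1.
Then u(x)^2 = 9*x**6 - 18*x**5 + 15*x**4 - 5*x**2 + 2*x + 1 and u'(x)^2 = 81*x**4 - 108*x**3 + 54*x**2 - 12*x + 1.
Integrate each monomial from 0 to 3 using ∫_0^3 c·x^n dx = c·3^(n+1)/(n+1):
  ∫_0^3 u(x)^2 dx = ∫_0^3 (9*x^6 - 18*x^5 + 15*x^4 - 5*x^2 + 2*x + 1) dx. Term by term:
    ∫_0^3 9*x^6 dx = 19683/7;  ∫_0^3 -18*x^5 dx = -2187;  ∫_0^3 15*x^4 dx = 729;
    ∫_0^3 -5*x^2 dx = -45;  ∫_0^3 2*x dx = 9;  ∫_0^3 1 dx = 3.
  Sum: 19683/7 − 2187 + 729 − 45 + 9 + 3 = 9246/7.
  ∫_0^3 u'(x)^2 dx = ∫_0^3 (81*x^4 - 108*x^3 + 54*x^2 - 12*x + 1) dx. Term by term:
    ∫_0^3 81*x^4 dx = 19683/5;  ∫_0^3 -108*x^3 dx = -2187;  ∫_0^3 54*x^2 dx = 486;
    ∫_0^3 -12*x dx = -54;  ∫_0^3 1 dx = 3.
  Sum: 19683/5 − 2187 + 486 − 54 + 3 = 10923/5.
Adding: ||u||_{H^1}^2 = 9246/7 + 10923/5 = 122691/35.


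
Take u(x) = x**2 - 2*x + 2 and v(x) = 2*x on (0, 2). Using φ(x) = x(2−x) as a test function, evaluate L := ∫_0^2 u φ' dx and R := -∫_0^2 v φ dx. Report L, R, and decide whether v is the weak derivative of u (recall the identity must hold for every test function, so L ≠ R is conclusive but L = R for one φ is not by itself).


LHS = 0, RHS = -8/3. No, v is not the weak derivative of u.

u(x) = x**2 - 2*x + 2, classical derivative u'(x) = 2*x - 2.
φ(x) = x(2−x), so φ'(x) = 2 - 2*x.
Note φ(0) = φ(2) = 0, so the boundary term u·φ vanishes.
LHS = ∫_0^2 u(x) φ'(x) dx = ∫_0^2 (-2*x^3 + 6*x^2 - 8*x + 4) dx. Term by term:
  ∫_0^2 -2*x^3 dx = -8;  ∫_0^2 6*x^2 dx = 16;  ∫_0^2 -8*x dx = -16;
  ∫_0^2 4 dx = 8.
Sum: -8 + 16 − 16 + 8 = 0.
So LHS = 0.
∫_0^2 v(x) φ(x) dx = ∫_0^2 (-2*x^3 + 4*x^2) dx. Term by term:
  ∫_0^2 -2*x^3 dx = -8;  ∫_0^2 4*x^2 dx = 32/3.
Sum: -8 + 32/3 = 8/3.
So RHS = -∫_0^2 v(x) φ(x) dx = -8/3.
LHS − RHS = 8/3 ≠ 0, so the identity fails.
(For a valid weak derivative the identity must hold for EVERY test function, in particular this one. The failure shows v is NOT the weak derivative of u.)
Correct weak derivative would be u'(x) = 2*x - 2.


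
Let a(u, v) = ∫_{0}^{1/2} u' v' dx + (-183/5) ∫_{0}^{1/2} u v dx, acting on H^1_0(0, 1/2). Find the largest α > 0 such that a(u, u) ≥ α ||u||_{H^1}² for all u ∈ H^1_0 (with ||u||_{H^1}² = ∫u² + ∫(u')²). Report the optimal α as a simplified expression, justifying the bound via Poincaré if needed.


α = (-183 + 20*π^2)/(5*(1 + 4*π^2))

Coercivity of a(·,·) on H^1_0(0, 1/2) means a(u, u) ≥ α ||u||_{H^1}² for every u ∈ H^1_0.
The interval has length L = 1/2, and Poincaré/coercivity depend only on L. Here a(u, u) = ∫(u')² + (-183/5)·∫u².
Here c = -183/5 < 0 with |c| < (π/L)² = 4*π^2, so coercivity still holds. The condition a(u,u) ≥ α||u||_{H^1}² reads (1−α)∫(u')² ≥ (α−c)∫u². Any admissible α is ≤ 1 (rapidly oscillating u have ∫u²/∫(u')² → 0), and α = 1 would force 0 ≥ (1−c)∫u², impossible since c < 1; so 1−α > 0. By the sharp Poincaré inequality on H^1_0 of an interval of length L, ∫(u')² ≥ (π/L)²∫u² with equality for the first sine mode sin(π(x−x₀)/L) (x₀ the left endpoint), so the inequality holds for all u iff (1−α)(π/L)² ≥ α − c, i.e. α ≤ ((π/L)² + c)/((π/L)² + 1) = (1 + c(L/π)²)/(1 + (L/π)²). (Direct route, valid since c ≤ 0: Poincaré gives c∫u² ≥ c(L/π)²∫(u')², so a(u,u) ≥ (1 + c(L/π)²)∫(u')², while ||u||_{H^1}² ≤ (1 + (L/π)²)∫(u')²; dividing yields the same α.) With (π/L)² = 4*π^2 and c = -183/5, the largest admissible constant is α = ((π/L)² + c)/((π/L)² + 1).
Simplifying, α = (-183 + 20*π^2)/(5*(1 + 4*π^2)).


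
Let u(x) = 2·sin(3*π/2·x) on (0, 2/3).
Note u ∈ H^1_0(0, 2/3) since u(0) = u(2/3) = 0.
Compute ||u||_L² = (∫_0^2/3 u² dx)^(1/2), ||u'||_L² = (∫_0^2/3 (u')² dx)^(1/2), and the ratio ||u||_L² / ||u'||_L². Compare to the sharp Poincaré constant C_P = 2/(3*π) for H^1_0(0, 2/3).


||u||_L² / ||u'||_L² = 2/(3*π) = C_P.

u(x) = 2·sin(3*π/2·x), so u'(x) = 3*π*cos(3*π*x/2).
Writing u(x) = A·sin(kπx/L) with A = 2 and k = 1, use ∫_0^L sin²(kπx/L) dx = L/2 and ∫_0^L cos²(kπx/L) dx = L/2.
u² = 4·sin²(3*π/2·x) and (u')² = 9*π^2·cos²(3*π/2·x), and each of sin², cos² integrates to L/2 = 1/3 over (0, 2/3).
∫_0^2/3 u² dx = 4/3, so ||u||_L² = 2*sqrt(3)/3.
∫_0^2/3 (u')² dx = 3*π^2, so ||u'||_L² = sqrt(3)*π.
Ratio ||u||_L² / ||u'||_L² = 2/(3*π).
Sharp Poincaré constant on H^1_0(0, 2/3) is C_P = L/π = 2/(3*π), achieved by sin(3*π/2·x).
This is the k = 1 eigenfunction (up to amplitude), so the ratio equals the sharp Poincaré constant exactly.


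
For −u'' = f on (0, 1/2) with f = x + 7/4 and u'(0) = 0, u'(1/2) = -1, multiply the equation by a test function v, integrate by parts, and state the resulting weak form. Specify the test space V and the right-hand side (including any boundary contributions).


V = H^1(0, 1/2) (v unrestricted at boundary; u is determined up to an additive constant); weak form: ∫_0^1/2 u'v' dx = ∫_0^1/2 (x + 7/4) v dx − v(1/2) for all v ∈ V.

Multiply both sides by a test function v and integrate from 0 to 1/2:
  ∫_0^1/2 −u''(x) v(x) dx = ∫_0^1/2 f(x) v(x) dx.
Integrate the LHS by parts once:
  ∫_0^1/2 −u'' v dx = −[u'(x) v(x)]_0^1/2 + ∫_0^1/2 u'(x) v'(x) dx.
Thus ∫_0^1/2 u'(x) v'(x) dx = ∫_0^1/2 f(x) v(x) dx + [u'(x) v(x)]_0^1/2.
Choose V so that boundary terms are either known or forced to vanish.
u has inhomogeneous Neumann u'(0) = 0, u'(1/2) = -1. [u' v]_0^1/2 = (-1)·v(1/2) − (0)·v(0) = − v(1/2). Take V = H^1(0, 1/2); boundary term becomes part of RHS.
Weak formulation: find u (satisfying any essential BC) such that ∫_0^1/2 u'(x) v'(x) dx = ∫_0^1/2 f v dx − v(1/2) for all v ∈ V (Neumann data are natural BCs: they enter the RHS as boundary terms).
Substituting f(x) = x + 7/4, the right-hand side is ∫_0^1/2 (x + 7/4) v dx − v(1/2).
Compatibility check (pure Neumann): taking v ≡ 1 ∈ V gives 0 = ∫_0^1/2 f dx + (-1) − (0), i.e. ∫_0^1/2 f dx must equal u'(0) − u'(1/2) = 1. Indeed ∫_0^1/2 (x + 7/4) dx = 1, so the data are compatible. The solution is then unique only up to an additive constant (fix it e.g. by requiring ∫_0^1/2 u dx = 0).


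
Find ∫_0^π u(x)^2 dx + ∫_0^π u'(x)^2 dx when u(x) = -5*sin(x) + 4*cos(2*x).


||u||_{H^1(0,π)}^2 = 400/3 + 65*π

u'(x) = -8*sin(2*x) - 5*cos(x).
Expand u² and (u')² and integrate term by term on (0, π), using: for integers n ≥ 1, ∫_0^π sin²(nx) dx = ∫_0^π cos²(nx) dx = π/2; for n ≠ n', ∫_0^π sin(nx)sin(n'x) dx = ∫_0^π cos(nx)cos(n'x) dx = 0; and by product-to-sum, ∫_0^π sin(nx)cos(n'x) dx = ½∫_0^π [sin((n+n')x) + sin((n−n')x)] dx, which is 0 when n+n' is even and 2n/(n²−n'²) when n+n' is odd (it need not vanish on (0, π)).
  u² squared terms: (-5)²·∫sin(x)² dx = 25·π/2 = 25*π/2;  (4)²·∫cos(2x)² dx = 16·π/2 = 8*π.
  u² cross terms: 2·(-5)·(4)·∫sin(x)·cos(2x) dx = -40·(-2/3) = 80/3.
  So ∫_0^π u² dx = 25*π/2 + 8*π + 80/3 = 80/3 + 41*π/2.
  (u')² squared terms: (-8)²·∫sin(2x)² dx = 64·π/2 = 32*π;  (-5)²·∫cos(x)² dx = 25·π/2 = 25*π/2.
  (u')² cross terms: 2·(-8)·(-5)·∫sin(2x)·cos(x) dx = 80·(4/3) = 320/3.
  So ∫_0^π (u')² dx = 32*π + 25*π/2 + 320/3 = 320/3 + 89*π/2.
||u||_{H^1}^2 = (80/3 + 41*π/2) + (320/3 + 89*π/2) = 400/3 + 65*π.


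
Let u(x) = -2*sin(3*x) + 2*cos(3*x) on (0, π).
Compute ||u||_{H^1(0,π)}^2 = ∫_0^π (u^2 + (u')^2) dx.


||u||_{H^1(0,π)}^2 = 40*π

u'(x) = -6*sin(3*x) - 6*cos(3*x).
Expand u² and (u')² and integrate term by term on (0, π), using: for integers n ≥ 1, ∫_0^π sin²(nx) dx = ∫_0^π cos²(nx) dx = π/2; for n ≠ n', ∫_0^π sin(nx)sin(n'x) dx = ∫_0^π cos(nx)cos(n'x) dx = 0; and by product-to-sum, ∫_0^π sin(nx)cos(n'x) dx = ½∫_0^π [sin((n+n')x) + sin((n−n')x)] dx, which is 0 when n+n' is even and 2n/(n²−n'²) when n+n' is odd (it need not vanish on (0, π)).
  u² squared terms: (-2)²·∫sin(3x)² dx = 4·π/2 = 2*π;  (2)²·∫cos(3x)² dx = 4·π/2 = 2*π.
  u² cross terms: 2·(-2)·(2)·∫sin(3x)·cos(3x) dx = -8·(0) = 0.
  So ∫_0^π u² dx = 2*π + 2*π + 0 = 4*π.
  (u')² squared terms: (-6)²·∫cos(3x)² dx = 36·π/2 = 18*π;  (-6)²·∫sin(3x)² dx = 36·π/2 = 18*π.
  (u')² cross terms: 2·(-6)·(-6)·∫cos(3x)·sin(3x) dx = 72·(0) = 0.
  So ∫_0^π (u')² dx = 18*π + 18*π + 0 = 36*π.
||u||_{H^1}^2 = (4*π) + (36*π) = 40*π.
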